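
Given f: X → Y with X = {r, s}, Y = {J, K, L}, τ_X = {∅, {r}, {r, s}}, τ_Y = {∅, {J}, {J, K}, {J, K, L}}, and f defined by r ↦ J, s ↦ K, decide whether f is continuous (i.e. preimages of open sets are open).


f IS continuous.

Compute f^{-1}(U) for each U ∈ τ_Y:
  U = ∅: f^{-1}(U) = ∅ ∈ τ_X ✓.
  U = {J}: f^{-1}(U) = {r} ∈ τ_X ✓.
  U = {J, K}: f^{-1}(U) = {r, s} ∈ τ_X ✓.
  U = {J, K, L}: f^{-1}(U) = {r, s} ∈ τ_X ✓.
Every preimage lies in τ_X, so f IS continuous.


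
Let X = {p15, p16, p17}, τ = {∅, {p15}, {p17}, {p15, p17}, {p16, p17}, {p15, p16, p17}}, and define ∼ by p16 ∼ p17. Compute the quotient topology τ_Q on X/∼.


X/∼ = {[p15], [p16=p17]}; |τ_Q| = 4.

Equivalence classes: [p15], [p16=p17].
Quotient map π: X → X/∼ sends p15 ↦ [p15], p16 ↦ [p16=p17], p17 ↦ [p16=p17].
For each subset V ⊆ X/∼, compute π^{-1}(V) ⊆ X and check whether π^{-1}(V) ∈ τ. V is open in τ_Q iff π^{-1}(V) ∈ τ.
  V = {}: π^{-1}(V) = ∅ ∈ τ ✓.
  V = {[p15]}: π^{-1}(V) = {p15} ∈ τ ✓.
  V = {[p16=p17]}: π^{-1}(V) = {p16, p17} ∈ τ ✓.
  V = {[p15], [p16=p17]}: π^{-1}(V) = {p15, p16, p17} ∈ τ ✓.
Open sets in the quotient: τ_Q = {{}, {[p15]}, {[p16=p17]}, {[p15], [p16=p17]}} (4 elements).


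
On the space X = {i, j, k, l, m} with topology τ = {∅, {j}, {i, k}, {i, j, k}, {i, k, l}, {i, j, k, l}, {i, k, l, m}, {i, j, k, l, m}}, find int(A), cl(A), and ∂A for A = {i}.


int(A) = ∅, cl(A) = {i, k, l, m}, ∂A = {i, k, l, m}.

Closed sets in (X, τ) are complements of opens:
  closed(X, τ) = {∅, {j}, {m}, {j, m}, {l, m}, {j, l, m}, {i, k, l, m}, {i, j, k, l, m}}.
int(A) = ⋃ {U ∈ τ : U ⊆ A}. Opens contained in A: ∅.
Taking the union of these: int(A) = ∅.
cl(A) = ⋂ {C closed : A ⊆ C}. Closed sets containing A: {i, k, l, m}, {i, j, k, l, m}.
Intersecting these: cl(A) = {i, k, l, m}.
∂A = cl(A) ∖ int(A) = {i, k, l, m} ∖ ∅ = {i, k, l, m}.


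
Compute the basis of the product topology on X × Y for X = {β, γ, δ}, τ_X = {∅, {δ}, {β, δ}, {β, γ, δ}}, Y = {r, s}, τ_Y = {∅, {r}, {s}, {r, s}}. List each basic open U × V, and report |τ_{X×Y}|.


Basis B = {∅ × ∅, {δ} × {r}, {δ} × {s}, {β, δ} × {r}, {β, δ} × {s}, {δ} × {r, s}, {β, γ, δ} × {r}, {β, γ, δ} × {s}, {β, δ} × {r, s}, {β, γ, δ} × {r, s}}; |τ_{X×Y}| = 16.

Enumerate products U × V with U ∈ τ_X, V ∈ τ_Y (deduplicated):
  ∅ × ∅ = {} (∅)
  {δ} × {r} = {(δ,r)}
  {δ} × {s} = {(δ,s)}
  {β, δ} × {r} = {(β,r), (δ,r)}
  {β, δ} × {s} = {(β,s), (δ,s)}
  {δ} × {r, s} = {(δ,r), (δ,s)}
  {β, γ, δ} × {r} = {(β,r), (γ,r), (δ,r)}
  {β, γ, δ} × {s} = {(β,s), (γ,s), (δ,s)}
  {β, δ} × {r, s} = {(β,r), (β,s), (δ,r), (δ,s)}
  {β, γ, δ} × {r, s} = {(β,r), (β,s), (γ,r), (γ,s), (δ,r), (δ,s)}
These 10 distinct sets form the basis B.
Close under arbitrary unions to get τ_{X×Y}; counting gives |τ_{X×Y}| = 16.


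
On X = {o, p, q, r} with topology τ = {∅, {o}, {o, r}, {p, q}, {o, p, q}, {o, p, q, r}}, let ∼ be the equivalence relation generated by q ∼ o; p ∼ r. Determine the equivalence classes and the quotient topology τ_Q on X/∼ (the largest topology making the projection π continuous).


X/∼ = {[o=q], [p=r]}; |τ_Q| = 2.

Equivalence classes: [o=q], [p=r].
Quotient map π: X → X/∼ sends o ↦ [o=q], p ↦ [p=r], q ↦ [o=q], r ↦ [p=r].
For each subset V ⊆ X/∼, compute π^{-1}(V) ⊆ X and check whether π^{-1}(V) ∈ τ. V is open in τ_Q iff π^{-1}(V) ∈ τ.
  V = {}: π^{-1}(V) = ∅ ∈ τ ✓.
  V = {[o=q]}: π^{-1}(V) = {o, q} ∉ τ ✗.
  V = {[p=r]}: π^{-1}(V) = {p, r} ∉ τ ✗.
  V = {[o=q], [p=r]}: π^{-1}(V) = {o, p, q, r} ∈ τ ✓.
Open sets in the quotient: τ_Q = {{}, {[o=q], [p=r]}} (2 elements).


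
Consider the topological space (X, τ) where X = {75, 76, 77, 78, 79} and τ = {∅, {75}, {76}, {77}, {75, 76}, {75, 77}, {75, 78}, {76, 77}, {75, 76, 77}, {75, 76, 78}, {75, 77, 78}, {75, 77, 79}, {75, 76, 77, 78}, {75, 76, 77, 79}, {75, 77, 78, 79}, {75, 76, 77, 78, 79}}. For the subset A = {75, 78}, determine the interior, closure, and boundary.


int(A) = {75, 78}, cl(A) = {75, 78, 79}, ∂A = {79}.

Closed sets in (X, τ) are complements of opens:
  closed(X, τ) = {∅, {76}, {78}, {79}, {76, 78}, {76, 79}, {77, 79}, {78, 79}, {75, 78, 79}, {76, 77, 79}, {76, 78, 79}, {77, 78, 79}, {75, 76, 78, 79}, {75, 77, 78, 79}, {76, 77, 78, 79}, {75, 76, 77, 78, 79}}.
int(A) = ⋃ {U ∈ τ : U ⊆ A}. Opens contained in A: ∅, {75}, {75, 78}.
Taking the union of these: int(A) = {75, 78}.
cl(A) = ⋂ {C closed : A ⊆ C}. Closed sets containing A: {75, 78, 79}, {75, 76, 78, 79}, {75, 77, 78, 79}, {75, 76, 77, 78, 79}.
Intersecting these: cl(A) = {75, 78, 79}.
∂A = cl(A) ∖ int(A) = {75, 78, 79} ∖ {75, 78} = {79}.


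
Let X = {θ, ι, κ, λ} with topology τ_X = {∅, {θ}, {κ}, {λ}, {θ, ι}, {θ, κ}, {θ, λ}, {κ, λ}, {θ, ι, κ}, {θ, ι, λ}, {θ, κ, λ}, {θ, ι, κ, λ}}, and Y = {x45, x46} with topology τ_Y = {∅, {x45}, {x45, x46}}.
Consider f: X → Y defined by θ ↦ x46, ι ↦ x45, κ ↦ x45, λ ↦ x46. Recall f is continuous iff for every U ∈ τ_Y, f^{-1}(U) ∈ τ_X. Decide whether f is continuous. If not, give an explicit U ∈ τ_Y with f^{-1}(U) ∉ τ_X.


f is NOT continuous.

Compute f^{-1}(U) for each U ∈ τ_Y:
  U = ∅: f^{-1}(U) = ∅ ∈ τ_X ✓.
  U = {x45}: f^{-1}(U) = {ι, κ} ∉ τ_X ✗.
  U = {x45, x46}: f^{-1}(U) = {θ, ι, κ, λ} ∈ τ_X ✓.
Found U = {x45} with f^{-1}(U) = {ι, κ} not in τ_X. Therefore f is NOT continuous.


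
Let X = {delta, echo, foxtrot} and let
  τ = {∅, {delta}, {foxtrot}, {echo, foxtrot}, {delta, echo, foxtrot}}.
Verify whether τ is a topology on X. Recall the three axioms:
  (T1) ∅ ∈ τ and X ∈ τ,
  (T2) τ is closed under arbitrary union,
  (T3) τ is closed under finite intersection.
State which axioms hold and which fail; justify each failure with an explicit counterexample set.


τ is NOT a topology on X.

Axiom (T1): ∅ ∈ τ? Yes; X ∈ τ? Yes.
Axiom (T2/T3): check pairwise unions and intersections of members of τ.
Counterexample for (T2): {delta} ∪ {foxtrot} = {delta, foxtrot} ∉ τ. Therefore τ is NOT a topology.


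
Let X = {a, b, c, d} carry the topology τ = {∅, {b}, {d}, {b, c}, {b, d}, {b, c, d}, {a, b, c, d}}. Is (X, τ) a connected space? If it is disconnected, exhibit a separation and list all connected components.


(X, τ) is connected.

Find clopen sets (U ∈ τ with X ∖ U ∈ τ):
  U = ∅, X ∖ U = {a, b, c, d} — both open, so U is clopen.
  U = {a, b, c, d}, X ∖ U = ∅ — both open, so U is clopen.
Only trivial clopens (∅ and X) exist, so (X, τ) is connected.
Compute connected components by grouping points that agree on all clopens:
  component: {a, b, c, d}


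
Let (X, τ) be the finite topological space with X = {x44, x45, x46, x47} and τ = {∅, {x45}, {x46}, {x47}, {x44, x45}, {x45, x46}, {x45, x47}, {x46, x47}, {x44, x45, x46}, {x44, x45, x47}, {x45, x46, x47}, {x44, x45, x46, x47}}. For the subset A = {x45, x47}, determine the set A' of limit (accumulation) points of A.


A' = {x44}

For each x ∈ X, list the open sets U ∈ τ with x ∈ U, then check whether U ∩ (A ∖ {x}) ≠ ∅ for every such U.
  x = x44: opens ∋ x are {x44, x45}, {x44, x45, x46}, {x44, x45, x47}, {x44, x45, x46, x47}; each meets A ∖ {x44}, so x IS a limit point.
  x = x45: open {x45} ∋ x has {x45} ∩ (A ∖ {x45}) = ∅, so x is NOT a limit point.
  x = x46: open {x46} ∋ x has {x46} ∩ (A ∖ {x46}) = ∅, so x is NOT a limit point.
  x = x47: open {x47} ∋ x has {x47} ∩ (A ∖ {x47}) = ∅, so x is NOT a limit point.
Collecting: A' = {x44}.


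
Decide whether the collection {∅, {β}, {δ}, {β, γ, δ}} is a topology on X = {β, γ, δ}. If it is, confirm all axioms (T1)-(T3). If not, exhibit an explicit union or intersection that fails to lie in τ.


τ is NOT a topology on X.

Axiom (T1): ∅ ∈ τ? Yes; X ∈ τ? Yes.
Axiom (T2/T3): check pairwise unions and intersections of members of τ.
Counterexample for (T2): {β} ∪ {δ} = {β, δ} ∉ τ. Therefore τ is NOT a topology.


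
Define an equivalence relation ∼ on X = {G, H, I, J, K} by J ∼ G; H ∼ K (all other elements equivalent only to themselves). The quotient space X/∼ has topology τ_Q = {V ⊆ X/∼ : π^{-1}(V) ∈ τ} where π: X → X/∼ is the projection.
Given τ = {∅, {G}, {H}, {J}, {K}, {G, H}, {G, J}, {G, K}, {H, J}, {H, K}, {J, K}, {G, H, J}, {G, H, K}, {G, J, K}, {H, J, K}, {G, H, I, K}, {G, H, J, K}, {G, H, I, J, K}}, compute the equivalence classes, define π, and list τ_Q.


X/∼ = {[G=J], [H=K], [I]}; |τ_Q| = 5.

Equivalence classes: [G=J], [H=K], [I].
Quotient map π: X → X/∼ sends G ↦ [G=J], H ↦ [H=K], I ↦ [I], J ↦ [G=J], K ↦ [H=K].
For each subset V ⊆ X/∼, compute π^{-1}(V) ⊆ X and check whether π^{-1}(V) ∈ τ. V is open in τ_Q iff π^{-1}(V) ∈ τ.
  V = {}: π^{-1}(V) = ∅ ∈ τ ✓.
  V = {[G=J]}: π^{-1}(V) = {G, J} ∈ τ ✓.
  V = {[H=K]}: π^{-1}(V) = {H, K} ∈ τ ✓.
  V = {[G=J], [H=K]}: π^{-1}(V) = {G, H, J, K} ∈ τ ✓.
  V = {[I]}: π^{-1}(V) = {I} ∉ τ ✗.
  V = {[G=J], [I]}: π^{-1}(V) = {G, I, J} ∉ τ ✗.
  V = {[H=K], [I]}: π^{-1}(V) = {H, I, K} ∉ τ ✗.
  V = {[G=J], [H=K], [I]}: π^{-1}(V) = {G, H, I, J, K} ∈ τ ✓.
Open sets in the quotient: τ_Q = {{}, {[G=J]}, {[H=K]}, {[G=J], [H=K]}, {[G=J], [H=K], [I]}} (5 elements).


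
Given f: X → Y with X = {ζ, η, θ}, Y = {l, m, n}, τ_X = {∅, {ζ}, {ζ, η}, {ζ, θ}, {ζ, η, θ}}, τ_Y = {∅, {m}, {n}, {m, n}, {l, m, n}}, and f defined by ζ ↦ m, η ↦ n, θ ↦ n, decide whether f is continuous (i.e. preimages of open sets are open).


f is NOT continuous.

Compute f^{-1}(U) for each U ∈ τ_Y:
  U = ∅: f^{-1}(U) = ∅ ∈ τ_X ✓.
  U = {m}: f^{-1}(U) = {ζ} ∈ τ_X ✓.
  U = {n}: f^{-1}(U) = {η, θ} ∉ τ_X ✗.
  U = {m, n}: f^{-1}(U) = {ζ, η, θ} ∈ τ_X ✓.
  U = {l, m, n}: f^{-1}(U) = {ζ, η, θ} ∈ τ_X ✓.
Found U = {n} with f^{-1}(U) = {η, θ} not in τ_X. Therefore f is NOT continuous.


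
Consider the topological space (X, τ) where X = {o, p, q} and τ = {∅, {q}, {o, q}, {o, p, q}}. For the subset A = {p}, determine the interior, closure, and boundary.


int(A) = ∅, cl(A) = {p}, ∂A = {p}.

Closed sets in (X, τ) are complements of opens:
  closed(X, τ) = {∅, {p}, {o, p}, {o, p, q}}.
int(A) = ⋃ {U ∈ τ : U ⊆ A}. Opens contained in A: ∅.
Taking the union of these: int(A) = ∅.
cl(A) = ⋂ {C closed : A ⊆ C}. Closed sets containing A: {p}, {o, p}, {o, p, q}.
Intersecting these: cl(A) = {p}.
∂A = cl(A) ∖ int(A) = {p} ∖ ∅ = {p}.


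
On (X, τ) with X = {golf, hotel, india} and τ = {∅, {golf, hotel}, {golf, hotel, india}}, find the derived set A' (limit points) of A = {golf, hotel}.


A' = {golf, hotel, india}

For each x ∈ X, list the open sets U ∈ τ with x ∈ U, then check whether U ∩ (A ∖ {x}) ≠ ∅ for every such U.
  x = golf: opens ∋ x are {golf, hotel}, {golf, hotel, india}; each meets A ∖ {golf}, so x IS a limit point.
  x = hotel: opens ∋ x are {golf, hotel}, {golf, hotel, india}; each meets A ∖ {hotel}, so x IS a limit point.
  x = india: opens ∋ x are {golf, hotel, india}; each meets A ∖ {india}, so x IS a limit point.
Collecting: A' = {golf, hotel, india}.


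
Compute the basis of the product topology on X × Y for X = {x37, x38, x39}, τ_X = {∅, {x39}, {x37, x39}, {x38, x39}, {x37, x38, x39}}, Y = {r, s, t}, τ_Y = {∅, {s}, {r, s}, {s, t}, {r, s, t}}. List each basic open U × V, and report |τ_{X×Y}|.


Basis B = {∅ × ∅, {x39} × {s}, {x37, x39} × {s}, {x38, x39} × {s}, {x39} × {r, s}, {x39} × {s, t}, {x37, x38, x39} × {s}, {x39} × {r, s, t}, {x37, x39} × {r, s}, {x37, x39} × {s, t}, {x38, x39} × {r, s}, {x38, x39} × {s, t}, {x37, x39} × {r, s, t}, {x37, x38, x39} × {r, s}, {x37, x38, x39} × {s, t}, {x38, x39} × {r, s, t}, {x37, x38, x39} × {r, s, t}}; |τ_{X×Y}| = 48.

Enumerate products U × V with U ∈ τ_X, V ∈ τ_Y (deduplicated):
  ∅ × ∅ = {} (∅)
  {x39} × {s} = {(x39,s)}
  {x37, x39} × {s} = {(x37,s), (x39,s)}
  {x38, x39} × {s} = {(x38,s), (x39,s)}
  {x39} × {r, s} = {(x39,r), (x39,s)}
  {x39} × {s, t} = {(x39,s), (x39,t)}
  {x37, x38, x39} × {s} = {(x37,s), (x38,s), (x39,s)}
  {x39} × {r, s, t} = {(x39,r), (x39,s), (x39,t)}
  {x37, x39} × {r, s} = {(x37,r), (x37,s), (x39,r), (x39,s)}
  {x37, x39} × {s, t} = {(x37,s), (x37,t), (x39,s), (x39,t)}
  {x38, x39} × {r, s} = {(x38,r), (x38,s), (x39,r), (x39,s)}
  {x38, x39} × {s, t} = {(x38,s), (x38,t), (x39,s), (x39,t)}
  {x37, x39} × {r, s, t} = {(x37,r), (x37,s), (x37,t), (x39,r), (x39,s), (x39,t)}
  {x37, x38, x39} × {r, s} = {(x37,r), (x37,s), (x38,r), (x38,s), (x39,r), (x39,s)}
  {x37, x38, x39} × {s, t} = {(x37,s), (x37,t), (x38,s), (x38,t), (x39,s), (x39,t)}
  {x38, x39} × {r, s, t} = {(x38,r), (x38,s), (x38,t), (x39,r), (x39,s), (x39,t)}
  {x37, x38, x39} × {r, s, t} = {(x37,r), (x37,s), (x37,t), (x38,r), (x38,s), (x38,t), (x39,r), (x39,s), (x39,t)}
These 17 distinct sets form the basis B.
Close under arbitrary unions to get τ_{X×Y}; counting gives |τ_{X×Y}| = 48.


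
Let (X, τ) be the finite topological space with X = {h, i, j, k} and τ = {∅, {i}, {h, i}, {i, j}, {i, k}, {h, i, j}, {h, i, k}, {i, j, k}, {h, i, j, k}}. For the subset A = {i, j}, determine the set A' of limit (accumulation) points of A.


A' = {h, j, k}

For each x ∈ X, list the open sets U ∈ τ with x ∈ U, then check whether U ∩ (A ∖ {x}) ≠ ∅ for every such U.
  x = h: opens ∋ x are {h, i}, {h, i, j}, {h, i, k}, {h, i, j, k}; each meets A ∖ {h}, so x IS a limit point.
  x = i: open {i} ∋ x has {i} ∩ (A ∖ {i}) = ∅, so x is NOT a limit point.
  x = j: opens ∋ x are {i, j}, {h, i, j}, {i, j, k}, {h, i, j, k}; each meets A ∖ {j}, so x IS a limit point.
  x = k: opens ∋ x are {i, k}, {h, i, k}, {i, j, k}, {h, i, j, k}; each meets A ∖ {k}, so x IS a limit point.
Collecting: A' = {h, j, k}.


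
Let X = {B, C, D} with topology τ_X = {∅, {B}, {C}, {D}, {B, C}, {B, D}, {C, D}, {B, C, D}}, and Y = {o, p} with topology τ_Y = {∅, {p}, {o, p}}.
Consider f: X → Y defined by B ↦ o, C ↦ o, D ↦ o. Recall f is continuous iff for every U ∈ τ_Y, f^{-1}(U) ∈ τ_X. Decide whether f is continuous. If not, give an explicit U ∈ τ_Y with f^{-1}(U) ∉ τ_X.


f IS continuous.

Compute f^{-1}(U) for each U ∈ τ_Y:
  U = ∅: f^{-1}(U) = ∅ ∈ τ_X ✓.
  U = {p}: f^{-1}(U) = ∅ ∈ τ_X ✓.
  U = {o, p}: f^{-1}(U) = {B, C, D} ∈ τ_X ✓.
Every preimage lies in τ_X, so f IS continuous.


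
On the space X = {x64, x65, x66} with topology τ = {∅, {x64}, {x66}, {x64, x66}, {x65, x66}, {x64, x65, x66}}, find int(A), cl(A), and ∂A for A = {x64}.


int(A) = {x64}, cl(A) = {x64}, ∂A = ∅.

Closed sets in (X, τ) are complements of opens:
  closed(X, τ) = {∅, {x64}, {x65}, {x64, x65}, {x65, x66}, {x64, x65, x66}}.
int(A) = ⋃ {U ∈ τ : U ⊆ A}. Opens contained in A: ∅, {x64}.
Taking the union of these: int(A) = {x64}.
cl(A) = ⋂ {C closed : A ⊆ C}. Closed sets containing A: {x64}, {x64, x65}, {x64, x65, x66}.
Intersecting these: cl(A) = {x64}.
∂A = cl(A) ∖ int(A) = {x64} ∖ {x64} = ∅.


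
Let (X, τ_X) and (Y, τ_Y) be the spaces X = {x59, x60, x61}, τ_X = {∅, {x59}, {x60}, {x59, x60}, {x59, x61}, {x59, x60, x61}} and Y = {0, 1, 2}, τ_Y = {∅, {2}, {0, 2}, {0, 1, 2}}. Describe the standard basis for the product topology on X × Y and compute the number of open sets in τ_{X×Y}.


Basis B = {∅ × ∅, {x59} × {2}, {x60} × {2}, {x59} × {0, 2}, {x59, x60} × {2}, {x59, x61} × {2}, {x60} × {0, 2}, {x59} × {0, 1, 2}, {x59, x60, x61} × {2}, {x60} × {0, 1, 2}, {x59, x60} × {0, 2}, {x59, x61} × {0, 2}, {x59, x60} × {0, 1, 2}, {x59, x61} × {0, 1, 2}, {x59, x60, x61} × {0, 2}, {x59, x60, x61} × {0, 1, 2}}; |τ_{X×Y}| = 40.

Enumerate products U × V with U ∈ τ_X, V ∈ τ_Y (deduplicated):
  ∅ × ∅ = {} (∅)
  {x59} × {2} = {(x59,2)}
  {x60} × {2} = {(x60,2)}
  {x59} × {0, 2} = {(x59,0), (x59,2)}
  {x59, x60} × {2} = {(x59,2), (x60,2)}
  {x59, x61} × {2} = {(x59,2), (x61,2)}
  {x60} × {0, 2} = {(x60,0), (x60,2)}
  {x59} × {0, 1, 2} = {(x59,0), (x59,1), (x59,2)}
  {x59, x60, x61} × {2} = {(x59,2), (x60,2), (x61,2)}
  {x60} × {0, 1, 2} = {(x60,0), (x60,1), (x60,2)}
  {x59, x60} × {0, 2} = {(x59,0), (x59,2), (x60,0), (x60,2)}
  {x59, x61} × {0, 2} = {(x59,0), (x59,2), (x61,0), (x61,2)}
  {x59, x60} × {0, 1, 2} = {(x59,0), (x59,1), (x59,2), (x60,0), (x60,1), (x60,2)}
  {x59, x61} × {0, 1, 2} = {(x59,0), (x59,1), (x59,2), (x61,0), (x61,1), (x61,2)}
  {x59, x60, x61} × {0, 2} = {(x59,0), (x59,2), (x60,0), (x60,2), (x61,0), (x61,2)}
  {x59, x60, x61} × {0, 1, 2} = {(x59,0), (x59,1), (x59,2), (x60,0), (x60,1), (x60,2), (x61,0), (x61,1), (x61,2)}
These 16 distinct sets form the basis B.
Close under arbitrary unions to get τ_{X×Y}; counting gives |τ_{X×Y}| = 40.


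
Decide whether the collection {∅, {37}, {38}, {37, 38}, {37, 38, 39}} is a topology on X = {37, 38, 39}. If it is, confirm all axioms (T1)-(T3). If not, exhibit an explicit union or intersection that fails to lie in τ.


τ IS a topology on X.

Axiom (T1): ∅ ∈ τ? Yes; X ∈ τ? Yes.
Axiom (T2/T3): check pairwise unions and intersections of members of τ.
All pairwise intersections and unions checked — each lies in τ. Therefore τ satisfies (T1), (T2), (T3): it IS a topology on X.


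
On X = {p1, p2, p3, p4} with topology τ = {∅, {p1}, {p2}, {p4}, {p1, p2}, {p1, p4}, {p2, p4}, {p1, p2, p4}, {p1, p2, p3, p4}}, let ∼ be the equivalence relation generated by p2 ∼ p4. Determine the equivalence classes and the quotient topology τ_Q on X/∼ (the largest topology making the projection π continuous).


X/∼ = {[p1], [p2=p4], [p3]}; |τ_Q| = 5.

Equivalence classes: [p1], [p2=p4], [p3].
Quotient map π: X → X/∼ sends p1 ↦ [p1], p2 ↦ [p2=p4], p3 ↦ [p3], p4 ↦ [p2=p4].
For each subset V ⊆ X/∼, compute π^{-1}(V) ⊆ X and check whether π^{-1}(V) ∈ τ. V is open in τ_Q iff π^{-1}(V) ∈ τ.
  V = {}: π^{-1}(V) = ∅ ∈ τ ✓.
  V = {[p1]}: π^{-1}(V) = {p1} ∈ τ ✓.
  V = {[p2=p4]}: π^{-1}(V) = {p2, p4} ∈ τ ✓.
  V = {[p1], [p2=p4]}: π^{-1}(V) = {p1, p2, p4} ∈ τ ✓.
  V = {[p3]}: π^{-1}(V) = {p3} ∉ τ ✗.
  V = {[p1], [p3]}: π^{-1}(V) = {p1, p3} ∉ τ ✗.
  V = {[p2=p4], [p3]}: π^{-1}(V) = {p2, p3, p4} ∉ τ ✗.
  V = {[p1], [p2=p4], [p3]}: π^{-1}(V) = {p1, p2, p3, p4} ∈ τ ✓.
Open sets in the quotient: τ_Q = {{}, {[p1]}, {[p2=p4]}, {[p1], [p2=p4]}, {[p1], [p2=p4], [p3]}} (5 elements).


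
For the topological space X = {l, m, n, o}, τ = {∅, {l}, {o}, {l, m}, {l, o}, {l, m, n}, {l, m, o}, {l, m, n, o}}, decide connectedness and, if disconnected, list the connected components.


(X, τ) is disconnected; components = [{o}, {l, m, n}].

Find clopen sets (U ∈ τ with X ∖ U ∈ τ):
  U = ∅, X ∖ U = {l, m, n, o} — both open, so U is clopen.
  U = {o}, X ∖ U = {l, m, n} — both open, so U is clopen.
  U = {l, m, n}, X ∖ U = {o} — both open, so U is clopen.
  U = {l, m, n, o}, X ∖ U = ∅ — both open, so U is clopen.
Nontrivial clopen(s) exist: e.g. {l, m, n}. So (X, τ) is disconnected.
Compute connected components by grouping points that agree on all clopens:
  component: {o}
  component: {l, m, n}


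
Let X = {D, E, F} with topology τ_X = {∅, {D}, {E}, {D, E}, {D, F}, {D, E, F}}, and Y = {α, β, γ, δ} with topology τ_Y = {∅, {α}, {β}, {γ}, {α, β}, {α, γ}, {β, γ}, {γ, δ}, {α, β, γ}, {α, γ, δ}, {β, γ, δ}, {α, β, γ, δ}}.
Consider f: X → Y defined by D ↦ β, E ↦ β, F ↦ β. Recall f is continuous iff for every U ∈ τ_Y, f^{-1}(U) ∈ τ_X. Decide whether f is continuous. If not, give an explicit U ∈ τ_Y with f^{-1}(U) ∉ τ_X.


f IS continuous.

Compute f^{-1}(U) for each U ∈ τ_Y:
  U = ∅: f^{-1}(U) = ∅ ∈ τ_X ✓.
  U = {α}: f^{-1}(U) = ∅ ∈ τ_X ✓.
  U = {β}: f^{-1}(U) = {D, E, F} ∈ τ_X ✓.
  U = {γ}: f^{-1}(U) = ∅ ∈ τ_X ✓.
  U = {α, β}: f^{-1}(U) = {D, E, F} ∈ τ_X ✓.
  U = {α, γ}: f^{-1}(U) = ∅ ∈ τ_X ✓.
  U = {β, γ}: f^{-1}(U) = {D, E, F} ∈ τ_X ✓.
  U = {γ, δ}: f^{-1}(U) = ∅ ∈ τ_X ✓.
  U = {α, β, γ}: f^{-1}(U) = {D, E, F} ∈ τ_X ✓.
  U = {α, γ, δ}: f^{-1}(U) = ∅ ∈ τ_X ✓.
  U = {β, γ, δ}: f^{-1}(U) = {D, E, F} ∈ τ_X ✓.
  U = {α, β, γ, δ}: f^{-1}(U) = {D, E, F} ∈ τ_X ✓.
Every preimage lies in τ_X, so f IS continuous.


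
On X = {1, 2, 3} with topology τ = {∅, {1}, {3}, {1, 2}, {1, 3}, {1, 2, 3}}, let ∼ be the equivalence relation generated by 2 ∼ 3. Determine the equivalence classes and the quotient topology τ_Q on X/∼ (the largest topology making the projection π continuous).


X/∼ = {[1], [2=3]}; |τ_Q| = 3.

Equivalence classes: [1], [2=3].
Quotient map π: X → X/∼ sends 1 ↦ [1], 2 ↦ [2=3], 3 ↦ [2=3].
For each subset V ⊆ X/∼, compute π^{-1}(V) ⊆ X and check whether π^{-1}(V) ∈ τ. V is open in τ_Q iff π^{-1}(V) ∈ τ.
  V = {}: π^{-1}(V) = ∅ ∈ τ ✓.
  V = {[1]}: π^{-1}(V) = {1} ∈ τ ✓.
  V = {[2=3]}: π^{-1}(V) = {2, 3} ∉ τ ✗.
  V = {[1], [2=3]}: π^{-1}(V) = {1, 2, 3} ∈ τ ✓.
Open sets in the quotient: τ_Q = {{}, {[1]}, {[1], [2=3]}} (3 elements).


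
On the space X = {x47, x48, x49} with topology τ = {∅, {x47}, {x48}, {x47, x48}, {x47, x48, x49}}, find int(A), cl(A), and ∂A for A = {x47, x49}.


int(A) = {x47}, cl(A) = {x47, x49}, ∂A = {x49}.

Closed sets in (X, τ) are complements of opens:
  closed(X, τ) = {∅, {x49}, {x47, x49}, {x48, x49}, {x47, x48, x49}}.
int(A) = ⋃ {U ∈ τ : U ⊆ A}. Opens contained in A: ∅, {x47}.
Taking the union of these: int(A) = {x47}.
cl(A) = ⋂ {C closed : A ⊆ C}. Closed sets containing A: {x47, x49}, {x47, x48, x49}.
Intersecting these: cl(A) = {x47, x49}.
∂A = cl(A) ∖ int(A) = {x47, x49} ∖ {x47} = {x49}.


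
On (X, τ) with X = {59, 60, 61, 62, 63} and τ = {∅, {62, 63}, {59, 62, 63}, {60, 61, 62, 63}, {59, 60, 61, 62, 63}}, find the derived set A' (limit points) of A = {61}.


A' = {60}

For each x ∈ X, list the open sets U ∈ τ with x ∈ U, then check whether U ∩ (A ∖ {x}) ≠ ∅ for every such U.
  x = 59: open {59, 62, 63} ∋ x has {59, 62, 63} ∩ (A ∖ {59}) = ∅, so x is NOT a limit point.
  x = 60: opens ∋ x are {60, 61, 62, 63}, {59, 60, 61, 62, 63}; each meets A ∖ {60}, so x IS a limit point.
  x = 61: open {60, 61, 62, 63} ∋ x has {60, 61, 62, 63} ∩ (A ∖ {61}) = ∅, so x is NOT a limit point.
  x = 62: open {62, 63} ∋ x has {62, 63} ∩ (A ∖ {62}) = ∅, so x is NOT a limit point.
  x = 63: open {62, 63} ∋ x has {62, 63} ∩ (A ∖ {63}) = ∅, so x is NOT a limit point.
Collecting: A' = {60}.


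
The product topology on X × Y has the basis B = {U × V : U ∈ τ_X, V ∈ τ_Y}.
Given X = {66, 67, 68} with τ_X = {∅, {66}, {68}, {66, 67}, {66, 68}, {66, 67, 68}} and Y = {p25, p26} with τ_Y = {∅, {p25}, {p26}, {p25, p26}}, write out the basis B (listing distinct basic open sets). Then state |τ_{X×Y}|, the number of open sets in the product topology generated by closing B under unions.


Basis B = {∅ × ∅, {66} × {p25}, {66} × {p26}, {68} × {p25}, {68} × {p26}, {66} × {p25, p26}, {66, 67} × {p25}, {66, 68} × {p25}, {66, 67} × {p26}, {66, 68} × {p26}, {68} × {p25, p26}, {66, 67, 68} × {p25}, {66, 67, 68} × {p26}, {66, 67} × {p25, p26}, {66, 68} × {p25, p26}, {66, 67, 68} × {p25, p26}}; |τ_{X×Y}| = 36.

Enumerate products U × V with U ∈ τ_X, V ∈ τ_Y (deduplicated):
  ∅ × ∅ = {} (∅)
  {66} × {p25} = {(66,p25)}
  {66} × {p26} = {(66,p26)}
  {68} × {p25} = {(68,p25)}
  {68} × {p26} = {(68,p26)}
  {66} × {p25, p26} = {(66,p25), (66,p26)}
  {66, 67} × {p25} = {(66,p25), (67,p25)}
  {66, 68} × {p25} = {(66,p25), (68,p25)}
  {66, 67} × {p26} = {(66,p26), (67,p26)}
  {66, 68} × {p26} = {(66,p26), (68,p26)}
  {68} × {p25, p26} = {(68,p25), (68,p26)}
  {66, 67, 68} × {p25} = {(66,p25), (67,p25), (68,p25)}
  {66, 67, 68} × {p26} = {(66,p26), (67,p26), (68,p26)}
  {66, 67} × {p25, p26} = {(66,p25), (66,p26), (67,p25), (67,p26)}
  {66, 68} × {p25, p26} = {(66,p25), (66,p26), (68,p25), (68,p26)}
  {66, 67, 68} × {p25, p26} = {(66,p25), (66,p26), (67,p25), (67,p26), (68,p25), (68,p26)}
These 16 distinct sets form the basis B.
Close under arbitrary unions to get τ_{X×Y}; counting gives |τ_{X×Y}| = 36.


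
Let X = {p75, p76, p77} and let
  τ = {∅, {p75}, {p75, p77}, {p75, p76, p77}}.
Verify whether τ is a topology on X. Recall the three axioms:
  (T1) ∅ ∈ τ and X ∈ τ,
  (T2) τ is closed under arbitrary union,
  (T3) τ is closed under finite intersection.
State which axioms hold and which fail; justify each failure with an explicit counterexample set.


τ IS a topology on X.

Axiom (T1): ∅ ∈ τ? Yes; X ∈ τ? Yes.
Axiom (T2/T3): check pairwise unions and intersections of members of τ.
All pairwise intersections and unions checked — each lies in τ. Therefore τ satisfies (T1), (T2), (T3): it IS a topology on X.


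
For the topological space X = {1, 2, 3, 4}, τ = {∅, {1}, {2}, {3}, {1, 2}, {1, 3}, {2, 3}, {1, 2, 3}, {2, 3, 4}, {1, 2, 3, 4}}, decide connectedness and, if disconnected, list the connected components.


(X, τ) is disconnected; components = [{1}, {2, 3, 4}].

Find clopen sets (U ∈ τ with X ∖ U ∈ τ):
  U = ∅, X ∖ U = {1, 2, 3, 4} — both open, so U is clopen.
  U = {1}, X ∖ U = {2, 3, 4} — both open, so U is clopen.
  U = {2, 3, 4}, X ∖ U = {1} — both open, so U is clopen.
  U = {1, 2, 3, 4}, X ∖ U = ∅ — both open, so U is clopen.
Nontrivial clopen(s) exist: e.g. {2, 3, 4}. So (X, τ) is disconnected.
Compute connected components by grouping points that agree on all clopens:
  component: {1}
  component: {2, 3, 4}


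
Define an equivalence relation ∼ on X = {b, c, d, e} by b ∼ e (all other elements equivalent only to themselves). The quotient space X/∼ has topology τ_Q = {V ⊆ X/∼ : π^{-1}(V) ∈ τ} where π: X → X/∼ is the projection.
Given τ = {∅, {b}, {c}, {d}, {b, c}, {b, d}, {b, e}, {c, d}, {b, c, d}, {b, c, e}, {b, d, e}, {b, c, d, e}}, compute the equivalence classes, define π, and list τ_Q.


X/∼ = {[b=e], [c], [d]}; |τ_Q| = 8.

Equivalence classes: [b=e], [c], [d].
Quotient map π: X → X/∼ sends b ↦ [b=e], c ↦ [c], d ↦ [d], e ↦ [b=e].
For each subset V ⊆ X/∼, compute π^{-1}(V) ⊆ X and check whether π^{-1}(V) ∈ τ. V is open in τ_Q iff π^{-1}(V) ∈ τ.
  V = {}: π^{-1}(V) = ∅ ∈ τ ✓.
  V = {[b=e]}: π^{-1}(V) = {b, e} ∈ τ ✓.
  V = {[c]}: π^{-1}(V) = {c} ∈ τ ✓.
  V = {[b=e], [c]}: π^{-1}(V) = {b, c, e} ∈ τ ✓.
  V = {[d]}: π^{-1}(V) = {d} ∈ τ ✓.
  V = {[b=e], [d]}: π^{-1}(V) = {b, d, e} ∈ τ ✓.
  V = {[c], [d]}: π^{-1}(V) = {c, d} ∈ τ ✓.
  V = {[b=e], [c], [d]}: π^{-1}(V) = {b, c, d, e} ∈ τ ✓.
Open sets in the quotient: τ_Q = {{}, {[b=e]}, {[c]}, {[b=e], [c]}, {[d]}, {[b=e], [d]}, {[c], [d]}, {[b=e], [c], [d]}} (8 elements).


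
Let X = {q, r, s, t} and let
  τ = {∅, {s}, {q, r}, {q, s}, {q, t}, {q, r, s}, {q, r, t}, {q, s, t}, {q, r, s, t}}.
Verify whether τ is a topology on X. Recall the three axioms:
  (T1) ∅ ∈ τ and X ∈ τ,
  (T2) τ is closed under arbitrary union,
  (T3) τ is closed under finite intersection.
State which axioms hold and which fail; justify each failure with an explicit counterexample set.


τ is NOT a topology on X.

Axiom (T1): ∅ ∈ τ? Yes; X ∈ τ? Yes.
Axiom (T2/T3): check pairwise unions and intersections of members of τ.
Counterexample for (T3): {q, r} ∩ {q, s} = {q} ∉ τ. Therefore τ is NOT a topology.


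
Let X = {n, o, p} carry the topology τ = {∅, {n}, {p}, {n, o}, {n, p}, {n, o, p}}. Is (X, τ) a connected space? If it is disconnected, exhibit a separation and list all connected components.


(X, τ) is disconnected; components = [{p}, {n, o}].

Find clopen sets (U ∈ τ with X ∖ U ∈ τ):
  U = ∅, X ∖ U = {n, o, p} — both open, so U is clopen.
  U = {p}, X ∖ U = {n, o} — both open, so U is clopen.
  U = {n, o}, X ∖ U = {p} — both open, so U is clopen.
  U = {n, o, p}, X ∖ U = ∅ — both open, so U is clopen.
Nontrivial clopen(s) exist: e.g. {p}. So (X, τ) is disconnected.
Compute connected components by grouping points that agree on all clopens:
  component: {p}
  component: {n, o}


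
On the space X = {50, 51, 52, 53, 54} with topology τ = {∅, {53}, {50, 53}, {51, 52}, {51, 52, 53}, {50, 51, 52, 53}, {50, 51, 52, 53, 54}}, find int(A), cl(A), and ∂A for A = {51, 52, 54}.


int(A) = {51, 52}, cl(A) = {51, 52, 54}, ∂A = {54}.

Closed sets in (X, τ) are complements of opens:
  closed(X, τ) = {∅, {54}, {50, 54}, {50, 53, 54}, {51, 52, 54}, {50, 51, 52, 54}, {50, 51, 52, 53, 54}}.
int(A) = ⋃ {U ∈ τ : U ⊆ A}. Opens contained in A: ∅, {51, 52}.
Taking the union of these: int(A) = {51, 52}.
cl(A) = ⋂ {C closed : A ⊆ C}. Closed sets containing A: {51, 52, 54}, {50, 51, 52, 54}, {50, 51, 52, 53, 54}.
Intersecting these: cl(A) = {51, 52, 54}.
∂A = cl(A) ∖ int(A) = {51, 52, 54} ∖ {51, 52} = {54}.


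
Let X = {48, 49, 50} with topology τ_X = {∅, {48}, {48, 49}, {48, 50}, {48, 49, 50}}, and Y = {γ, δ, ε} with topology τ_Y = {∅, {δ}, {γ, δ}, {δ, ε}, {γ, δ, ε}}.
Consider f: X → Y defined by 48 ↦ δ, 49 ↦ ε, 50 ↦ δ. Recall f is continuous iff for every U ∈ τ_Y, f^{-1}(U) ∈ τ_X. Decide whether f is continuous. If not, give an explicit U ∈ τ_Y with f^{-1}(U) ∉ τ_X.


f IS continuous.

Compute f^{-1}(U) for each U ∈ τ_Y:
  U = ∅: f^{-1}(U) = ∅ ∈ τ_X ✓.
  U = {δ}: f^{-1}(U) = {48, 50} ∈ τ_X ✓.
  U = {γ, δ}: f^{-1}(U) = {48, 50} ∈ τ_X ✓.
  U = {δ, ε}: f^{-1}(U) = {48, 49, 50} ∈ τ_X ✓.
  U = {γ, δ, ε}: f^{-1}(U) = {48, 49, 50} ∈ τ_X ✓.
Every preimage lies in τ_X, so f IS continuous.


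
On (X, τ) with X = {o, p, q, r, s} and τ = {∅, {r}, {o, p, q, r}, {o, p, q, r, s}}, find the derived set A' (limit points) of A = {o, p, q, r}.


A' = {o, p, q, s}

For each x ∈ X, list the open sets U ∈ τ with x ∈ U, then check whether U ∩ (A ∖ {x}) ≠ ∅ for every such U.
  x = o: opens ∋ x are {o, p, q, r}, {o, p, q, r, s}; each meets A ∖ {o}, so x IS a limit point.
  x = p: opens ∋ x are {o, p, q, r}, {o, p, q, r, s}; each meets A ∖ {p}, so x IS a limit point.
  x = q: opens ∋ x are {o, p, q, r}, {o, p, q, r, s}; each meets A ∖ {q}, so x IS a limit point.
  x = r: open {r} ∋ x has {r} ∩ (A ∖ {r}) = ∅, so x is NOT a limit point.
  x = s: opens ∋ x are {o, p, q, r, s}; each meets A ∖ {s}, so x IS a limit point.
Collecting: A' = {o, p, q, s}.


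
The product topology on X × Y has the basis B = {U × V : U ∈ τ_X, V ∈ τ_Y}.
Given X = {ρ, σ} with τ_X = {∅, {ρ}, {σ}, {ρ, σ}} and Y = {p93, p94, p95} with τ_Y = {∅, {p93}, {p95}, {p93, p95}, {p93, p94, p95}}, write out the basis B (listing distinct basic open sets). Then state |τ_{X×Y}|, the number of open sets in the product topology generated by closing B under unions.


Basis B = {∅ × ∅, {ρ} × {p93}, {ρ} × {p95}, {σ} × {p93}, {σ} × {p95}, {ρ} × {p93, p95}, {ρ, σ} × {p93}, {ρ, σ} × {p95}, {σ} × {p93, p95}, {ρ} × {p93, p94, p95}, {σ} × {p93, p94, p95}, {ρ, σ} × {p93, p95}, {ρ, σ} × {p93, p94, p95}}; |τ_{X×Y}| = 25.

Enumerate products U × V with U ∈ τ_X, V ∈ τ_Y (deduplicated):
  ∅ × ∅ = {} (∅)
  {ρ} × {p93} = {(ρ,p93)}
  {ρ} × {p95} = {(ρ,p95)}
  {σ} × {p93} = {(σ,p93)}
  {σ} × {p95} = {(σ,p95)}
  {ρ} × {p93, p95} = {(ρ,p93), (ρ,p95)}
  {ρ, σ} × {p93} = {(ρ,p93), (σ,p93)}
  {ρ, σ} × {p95} = {(ρ,p95), (σ,p95)}
  {σ} × {p93, p95} = {(σ,p93), (σ,p95)}
  {ρ} × {p93, p94, p95} = {(ρ,p93), (ρ,p94), (ρ,p95)}
  {σ} × {p93, p94, p95} = {(σ,p93), (σ,p94), (σ,p95)}
  {ρ, σ} × {p93, p95} = {(ρ,p93), (ρ,p95), (σ,p93), (σ,p95)}
  {ρ, σ} × {p93, p94, p95} = {(ρ,p93), (ρ,p94), (ρ,p95), (σ,p93), (σ,p94), (σ,p95)}
These 13 distinct sets form the basis B.
Close under arbitrary unions to get τ_{X×Y}; counting gives |τ_{X×Y}| = 25.


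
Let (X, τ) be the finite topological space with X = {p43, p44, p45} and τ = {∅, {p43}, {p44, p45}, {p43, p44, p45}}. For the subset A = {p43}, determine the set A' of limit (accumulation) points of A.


A' = ∅

For each x ∈ X, list the open sets U ∈ τ with x ∈ U, then check whether U ∩ (A ∖ {x}) ≠ ∅ for every such U.
  x = p43: open {p43} ∋ x has {p43} ∩ (A ∖ {p43}) = ∅, so x is NOT a limit point.
  x = p44: open {p44, p45} ∋ x has {p44, p45} ∩ (A ∖ {p44}) = ∅, so x is NOT a limit point.
  x = p45: open {p44, p45} ∋ x has {p44, p45} ∩ (A ∖ {p45}) = ∅, so x is NOT a limit point.
Collecting: A' = ∅.


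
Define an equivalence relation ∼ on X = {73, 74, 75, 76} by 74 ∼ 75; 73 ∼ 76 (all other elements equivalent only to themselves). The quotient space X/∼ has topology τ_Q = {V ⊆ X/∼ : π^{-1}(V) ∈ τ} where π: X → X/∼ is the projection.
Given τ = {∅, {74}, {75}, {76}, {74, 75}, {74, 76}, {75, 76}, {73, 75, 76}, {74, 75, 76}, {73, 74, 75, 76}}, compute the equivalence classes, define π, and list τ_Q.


X/∼ = {[73=76], [74=75]}; |τ_Q| = 3.

Equivalence classes: [73=76], [74=75].
Quotient map π: X → X/∼ sends 73 ↦ [73=76], 74 ↦ [74=75], 75 ↦ [74=75], 76 ↦ [73=76].
For each subset V ⊆ X/∼, compute π^{-1}(V) ⊆ X and check whether π^{-1}(V) ∈ τ. V is open in τ_Q iff π^{-1}(V) ∈ τ.
  V = {}: π^{-1}(V) = ∅ ∈ τ ✓.
  V = {[73=76]}: π^{-1}(V) = {73, 76} ∉ τ ✗.
  V = {[74=75]}: π^{-1}(V) = {74, 75} ∈ τ ✓.
  V = {[73=76], [74=75]}: π^{-1}(V) = {73, 74, 75, 76} ∈ τ ✓.
Open sets in the quotient: τ_Q = {{}, {[74=75]}, {[73=76], [74=75]}} (3 elements).


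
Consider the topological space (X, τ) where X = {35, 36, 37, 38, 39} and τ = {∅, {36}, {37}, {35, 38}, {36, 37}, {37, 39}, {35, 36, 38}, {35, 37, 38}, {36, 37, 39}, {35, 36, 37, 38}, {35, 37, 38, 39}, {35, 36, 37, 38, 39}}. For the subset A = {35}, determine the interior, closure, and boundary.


int(A) = ∅, cl(A) = {35, 38}, ∂A = {35, 38}.

Closed sets in (X, τ) are complements of opens:
  closed(X, τ) = {∅, {36}, {39}, {35, 38}, {36, 39}, {37, 39}, {35, 36, 38}, {35, 38, 39}, {36, 37, 39}, {35, 36, 38, 39}, {35, 37, 38, 39}, {35, 36, 37, 38, 39}}.
int(A) = ⋃ {U ∈ τ : U ⊆ A}. Opens contained in A: ∅.
Taking the union of these: int(A) = ∅.
cl(A) = ⋂ {C closed : A ⊆ C}. Closed sets containing A: {35, 38}, {35, 36, 38}, {35, 38, 39}, {35, 36, 38, 39}, {35, 37, 38, 39}, {35, 36, 37, 38, 39}.
Intersecting these: cl(A) = {35, 38}.
∂A = cl(A) ∖ int(A) = {35, 38} ∖ ∅ = {35, 38}.


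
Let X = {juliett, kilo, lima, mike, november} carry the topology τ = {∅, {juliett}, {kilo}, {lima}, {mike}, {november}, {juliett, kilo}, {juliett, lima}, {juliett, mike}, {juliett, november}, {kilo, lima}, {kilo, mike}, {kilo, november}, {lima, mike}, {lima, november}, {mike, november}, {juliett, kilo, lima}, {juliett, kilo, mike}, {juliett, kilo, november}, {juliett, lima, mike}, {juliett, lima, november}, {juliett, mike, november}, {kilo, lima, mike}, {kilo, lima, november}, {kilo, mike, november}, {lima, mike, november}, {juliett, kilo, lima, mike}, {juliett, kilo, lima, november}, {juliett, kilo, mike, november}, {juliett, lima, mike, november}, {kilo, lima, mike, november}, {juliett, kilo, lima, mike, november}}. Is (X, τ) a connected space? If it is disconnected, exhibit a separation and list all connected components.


(X, τ) is disconnected; components = [{juliett}, {kilo}, {lima}, {mike}, {november}].

Find clopen sets (U ∈ τ with X ∖ U ∈ τ):
  U = ∅, X ∖ U = {juliett, kilo, lima, mike, november} — both open, so U is clopen.
  U = {juliett}, X ∖ U = {kilo, lima, mike, november} — both open, so U is clopen.
  U = {kilo}, X ∖ U = {juliett, lima, mike, november} — both open, so U is clopen.
  U = {lima}, X ∖ U = {juliett, kilo, mike, november} — both open, so U is clopen.
  U = {mike}, X ∖ U = {juliett, kilo, lima, november} — both open, so U is clopen.
  U = {november}, X ∖ U = {juliett, kilo, lima, mike} — both open, so U is clopen.
  U = {juliett, kilo}, X ∖ U = {lima, mike, november} — both open, so U is clopen.
  U = {juliett, lima}, X ∖ U = {kilo, mike, november} — both open, so U is clopen.
  U = {juliett, mike}, X ∖ U = {kilo, lima, november} — both open, so U is clopen.
  U = {juliett, november}, X ∖ U = {kilo, lima, mike} — both open, so U is clopen.
  U = {kilo, lima}, X ∖ U = {juliett, mike, november} — both open, so U is clopen.
  U = {kilo, mike}, X ∖ U = {juliett, lima, november} — both open, so U is clopen.
  U = {kilo, november}, X ∖ U = {juliett, lima, mike} — both open, so U is clopen.
  U = {lima, mike}, X ∖ U = {juliett, kilo, november} — both open, so U is clopen.
  U = {lima, november}, X ∖ U = {juliett, kilo, mike} — both open, so U is clopen.
  U = {mike, november}, X ∖ U = {juliett, kilo, lima} — both open, so U is clopen.
  U = {juliett, kilo, lima}, X ∖ U = {mike, november} — both open, so U is clopen.
  U = {juliett, kilo, mike}, X ∖ U = {lima, november} — both open, so U is clopen.
  U = {juliett, kilo, november}, X ∖ U = {lima, mike} — both open, so U is clopen.
  U = {juliett, lima, mike}, X ∖ U = {kilo, november} — both open, so U is clopen.
  U = {juliett, lima, november}, X ∖ U = {kilo, mike} — both open, so U is clopen.
  U = {juliett, mike, november}, X ∖ U = {kilo, lima} — both open, so U is clopen.
  U = {kilo, lima, mike}, X ∖ U = {juliett, november} — both open, so U is clopen.
  U = {kilo, lima, november}, X ∖ U = {juliett, mike} — both open, so U is clopen.
  U = {kilo, mike, november}, X ∖ U = {juliett, lima} — both open, so U is clopen.
  U = {lima, mike, november}, X ∖ U = {juliett, kilo} — both open, so U is clopen.
  U = {juliett, kilo, lima, mike}, X ∖ U = {november} — both open, so U is clopen.
  U = {juliett, kilo, lima, november}, X ∖ U = {mike} — both open, so U is clopen.
  U = {juliett, kilo, mike, november}, X ∖ U = {lima} — both open, so U is clopen.
  U = {juliett, lima, mike, november}, X ∖ U = {kilo} — both open, so U is clopen.
  U = {kilo, lima, mike, november}, X ∖ U = {juliett} — both open, so U is clopen.
  U = {juliett, kilo, lima, mike, november}, X ∖ U = ∅ — both open, so U is clopen.
Nontrivial clopen(s) exist: e.g. {kilo, lima, november}. So (X, τ) is disconnected.
Compute connected components by grouping points that agree on all clopens:
  component: {juliett}
  component: {kilo}
  component: {lima}
  component: {mike}
  component: {november}


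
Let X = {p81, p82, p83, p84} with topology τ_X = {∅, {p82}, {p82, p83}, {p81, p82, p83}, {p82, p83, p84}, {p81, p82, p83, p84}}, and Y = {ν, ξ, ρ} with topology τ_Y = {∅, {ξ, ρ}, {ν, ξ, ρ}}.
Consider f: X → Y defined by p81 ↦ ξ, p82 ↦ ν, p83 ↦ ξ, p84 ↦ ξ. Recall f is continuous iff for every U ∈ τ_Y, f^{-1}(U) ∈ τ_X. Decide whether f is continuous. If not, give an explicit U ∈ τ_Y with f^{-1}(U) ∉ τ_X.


f is NOT continuous.

Compute f^{-1}(U) for each U ∈ τ_Y:
  U = ∅: f^{-1}(U) = ∅ ∈ τ_X ✓.
  U = {ξ, ρ}: f^{-1}(U) = {p81, p83, p84} ∉ τ_X ✗.
  U = {ν, ξ, ρ}: f^{-1}(U) = {p81, p82, p83, p84} ∈ τ_X ✓.
Found U = {ξ, ρ} with f^{-1}(U) = {p81, p83, p84} not in τ_X. Therefore f is NOT continuous.


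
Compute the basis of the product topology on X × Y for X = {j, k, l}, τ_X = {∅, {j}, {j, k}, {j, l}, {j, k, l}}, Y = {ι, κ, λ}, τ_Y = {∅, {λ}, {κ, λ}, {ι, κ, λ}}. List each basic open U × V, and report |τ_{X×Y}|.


Basis B = {∅ × ∅, {j} × {λ}, {j} × {κ, λ}, {j, k} × {λ}, {j, l} × {λ}, {j} × {ι, κ, λ}, {j, k, l} × {λ}, {j, k} × {κ, λ}, {j, l} × {κ, λ}, {j, k} × {ι, κ, λ}, {j, l} × {ι, κ, λ}, {j, k, l} × {κ, λ}, {j, k, l} × {ι, κ, λ}}; |τ_{X×Y}| = 30.

Enumerate products U × V with U ∈ τ_X, V ∈ τ_Y (deduplicated):
  ∅ × ∅ = {} (∅)
  {j} × {λ} = {(j,λ)}
  {j} × {κ, λ} = {(j,κ), (j,λ)}
  {j, k} × {λ} = {(j,λ), (k,λ)}
  {j, l} × {λ} = {(j,λ), (l,λ)}
  {j} × {ι, κ, λ} = {(j,ι), (j,κ), (j,λ)}
  {j, k, l} × {λ} = {(j,λ), (k,λ), (l,λ)}
  {j, k} × {κ, λ} = {(j,κ), (j,λ), (k,κ), (k,λ)}
  {j, l} × {κ, λ} = {(j,κ), (j,λ), (l,κ), (l,λ)}
  {j, k} × {ι, κ, λ} = {(j,ι), (j,κ), (j,λ), (k,ι), (k,κ), (k,λ)}
  {j, l} × {ι, κ, λ} = {(j,ι), (j,κ), (j,λ), (l,ι), (l,κ), (l,λ)}
  {j, k, l} × {κ, λ} = {(j,κ), (j,λ), (k,κ), (k,λ), (l,κ), (l,λ)}
  {j, k, l} × {ι, κ, λ} = {(j,ι), (j,κ), (j,λ), (k,ι), (k,κ), (k,λ), (l,ι), (l,κ), (l,λ)}
These 13 distinct sets form the basis B.
Close under arbitrary unions to get τ_{X×Y}; counting gives |τ_{X×Y}| = 30.
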